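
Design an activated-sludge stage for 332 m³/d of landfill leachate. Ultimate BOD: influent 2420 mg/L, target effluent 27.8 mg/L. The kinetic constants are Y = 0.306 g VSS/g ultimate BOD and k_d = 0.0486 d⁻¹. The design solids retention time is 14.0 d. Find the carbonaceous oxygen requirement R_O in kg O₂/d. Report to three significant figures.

R_O ≈ 589 kg O₂/d

Y_obs = Y / (1 + k_d θ_c) = 0.306 / (1 + 0.0486 × 14.0) = 0.306 / 1.680 = 0.1821.
Mass of ultimate BOD removed per day: Q(S₀ − S) = 332 × 2392 g/m³ = 794.2 kg/d.
Biomass synthesised: P_X = Y_obs × 794.2 = 144.6 kg VSS/d.
R_O = Q·ΔS − 1.42 P_X = 794.2 − 205.4 = 588.8 kg O₂/d.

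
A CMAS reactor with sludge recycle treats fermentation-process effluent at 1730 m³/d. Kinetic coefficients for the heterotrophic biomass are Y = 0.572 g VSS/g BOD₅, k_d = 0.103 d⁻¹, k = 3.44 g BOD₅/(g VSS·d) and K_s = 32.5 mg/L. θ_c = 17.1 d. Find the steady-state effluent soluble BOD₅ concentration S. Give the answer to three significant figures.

From the Monod/SRT balance for a CMAS, S = K_s·(1+k_d θ_c)/[θ_c·(Y k − k_d) − 1] = 32.5 × (1 + 0.103 × 17.1) / [17.1 × (0.572 × 3.44 − 0.103) − 1] = 89.74 / 30.89 = 2.906 mg/L.

S ≈ 2.91 mg/L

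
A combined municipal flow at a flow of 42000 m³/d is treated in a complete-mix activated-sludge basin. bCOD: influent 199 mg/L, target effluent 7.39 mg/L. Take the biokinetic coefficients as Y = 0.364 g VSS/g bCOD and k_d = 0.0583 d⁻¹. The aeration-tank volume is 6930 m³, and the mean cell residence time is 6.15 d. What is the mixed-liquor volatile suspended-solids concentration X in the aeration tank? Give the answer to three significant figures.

Solving the biomass balance for X: X = Y Q (S₀−S) θ_c / [V (1+k_d θ_c)] = 0.364 × 42000 × (199 − 7.39) × 6.15 / [6930 × (1 + 0.0583 × 6.15)] = 1914 mg/L.

X ≈ 1910 mg/L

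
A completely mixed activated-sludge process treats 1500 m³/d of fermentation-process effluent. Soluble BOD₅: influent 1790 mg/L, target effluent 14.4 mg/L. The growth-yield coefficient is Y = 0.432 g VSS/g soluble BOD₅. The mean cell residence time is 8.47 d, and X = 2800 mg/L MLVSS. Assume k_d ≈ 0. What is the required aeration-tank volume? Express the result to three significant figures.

V·X = Y·Q·ΔS·θ_c gives V = 0.432 × 1500 × (1790 − 14.4) × 8.47 / 2800 = 3481 m³.

V ≈ 3480 m³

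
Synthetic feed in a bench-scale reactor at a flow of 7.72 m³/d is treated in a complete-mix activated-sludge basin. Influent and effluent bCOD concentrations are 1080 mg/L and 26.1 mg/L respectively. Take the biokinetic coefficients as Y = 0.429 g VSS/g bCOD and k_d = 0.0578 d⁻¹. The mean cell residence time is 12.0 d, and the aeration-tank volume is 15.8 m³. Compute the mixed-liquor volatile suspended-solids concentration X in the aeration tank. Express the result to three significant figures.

Solving the biomass balance for X: X = Y Q (S₀−S) θ_c / [V (1+k_d θ_c)] = 0.429 × 7.72 × (1080 − 26.1) × 12.0 / [15.8 × (1 + 0.0578 × 12.0)] = 1565 mg/L.

X ≈ 1570 mg/L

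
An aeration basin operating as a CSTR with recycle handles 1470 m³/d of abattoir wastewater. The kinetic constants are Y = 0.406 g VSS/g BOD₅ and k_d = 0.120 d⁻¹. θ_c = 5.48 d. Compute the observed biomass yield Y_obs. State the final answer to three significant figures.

Y_obs ≈ 0.245 g VSS/g BOD₅

Correct the yield for decay: Y_obs = Y/(1 + k_d θ_c) = 0.406 / (1 + 0.120 × 5.48) = 0.406 / 1.658 = 0.2449.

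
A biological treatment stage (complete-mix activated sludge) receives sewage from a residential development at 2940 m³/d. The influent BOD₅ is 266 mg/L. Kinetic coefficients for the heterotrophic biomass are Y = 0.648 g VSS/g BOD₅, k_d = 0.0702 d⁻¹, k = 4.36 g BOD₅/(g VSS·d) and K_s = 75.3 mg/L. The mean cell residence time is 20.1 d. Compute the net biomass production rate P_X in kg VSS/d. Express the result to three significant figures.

P_X ≈ 208 kg VSS/d

From the Monod/SRT balance for a CMAS, S = K_s·(1+k_d θ_c)/[θ_c·(Y k − k_d) − 1] = 75.3 × (1 + 0.0702 × 20.1) / [20.1 × (0.648 × 4.36 − 0.0702) − 1] = 181.5 / 54.38 = 3.339 mg/L.
Y_obs = Y / (1 + k_d θ_c) = 0.648 / (1 + 0.0702 × 20.1) = 0.648 / 2.411 = 0.2688.
ΔS = 266 − 3.34 = 262.7 mg/L, so the substrate removal rate is 2940 × 262.7/1000 = 772.2 kg BOD₅/d.
Biomass produced: P_X = Y_obs·Q·ΔS = 0.2688 × 772.2 ≈ 207.5 kg VSS/d.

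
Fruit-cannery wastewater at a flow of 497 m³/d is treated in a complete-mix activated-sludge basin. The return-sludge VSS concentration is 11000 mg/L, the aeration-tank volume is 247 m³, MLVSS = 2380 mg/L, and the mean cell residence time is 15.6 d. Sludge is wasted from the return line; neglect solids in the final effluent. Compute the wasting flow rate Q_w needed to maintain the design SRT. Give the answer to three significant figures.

Q_w ≈ 3.43 m³/d

Q_w = (V·X)/(θ_c X_r) = 247.0 × 2380 / (15.6 × 11000) = 3.426 m³/d.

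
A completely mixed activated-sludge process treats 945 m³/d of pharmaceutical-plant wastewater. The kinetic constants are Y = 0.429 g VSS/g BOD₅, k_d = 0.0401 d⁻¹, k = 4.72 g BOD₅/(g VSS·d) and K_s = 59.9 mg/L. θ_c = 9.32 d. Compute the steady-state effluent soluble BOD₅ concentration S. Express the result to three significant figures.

S ≈ 4.70 mg/L

From the Monod/SRT balance for a CMAS, S = K_s·(1+k_d θ_c)/[θ_c·(Y k − k_d) − 1] = 59.9 × (1 + 0.0401 × 9.32) / [9.32 × (0.429 × 4.72 − 0.0401) − 1] = 82.29 / 17.50 = 4.703 mg/L.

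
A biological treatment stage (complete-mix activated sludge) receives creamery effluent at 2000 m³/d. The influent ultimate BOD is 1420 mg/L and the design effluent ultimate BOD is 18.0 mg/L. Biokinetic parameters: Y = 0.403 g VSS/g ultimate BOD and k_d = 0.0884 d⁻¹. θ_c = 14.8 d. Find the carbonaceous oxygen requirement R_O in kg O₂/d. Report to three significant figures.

R_O ≈ 2110 kg O₂/d

Correct the yield for decay: Y_obs = Y/(1 + k_d θ_c) = 0.403 / (1 + 0.0884 × 14.8) = 0.403 / 2.308 = 0.1746.
Mass of ultimate BOD removed per day: Q(S₀ − S) = 2000 × 1402 g/m³ = 2804 kg/d.
P_X = Y_obs·Q·(S₀ − S) = 0.1746 × 2804 = 489.5 kg VSS/d.
Carbonaceous O₂ demand = substrate oxidised − cell-mass equivalent = 2804 − 1.42 × 489.5 = 2109 kg O₂/d.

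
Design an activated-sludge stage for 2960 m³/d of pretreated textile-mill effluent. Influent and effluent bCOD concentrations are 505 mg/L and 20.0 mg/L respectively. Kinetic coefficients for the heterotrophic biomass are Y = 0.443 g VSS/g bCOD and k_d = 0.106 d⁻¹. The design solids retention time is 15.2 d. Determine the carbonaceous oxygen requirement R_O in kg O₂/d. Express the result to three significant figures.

R_O ≈ 1090 kg O₂/d

Observed yield with endogenous decay: Y_obs = Y / (1 + k_d·θ_c) = 0.443 / (1 + 0.106 × 15.2) = 0.443 / 2.611 = 0.1697 g VSS/g bCOD.
Mass of bCOD removed per day: Q(S₀ − S) = 2960 × 485.0 g/m³ = 1436 kg/d.
Net sludge production P_X = 0.1697 × 1436 = 243.6 kg VSS/d.
Carbonaceous O₂ demand = substrate oxidised − cell-mass equivalent = 1436 − 1.42 × 243.6 = 1090 kg O₂/d.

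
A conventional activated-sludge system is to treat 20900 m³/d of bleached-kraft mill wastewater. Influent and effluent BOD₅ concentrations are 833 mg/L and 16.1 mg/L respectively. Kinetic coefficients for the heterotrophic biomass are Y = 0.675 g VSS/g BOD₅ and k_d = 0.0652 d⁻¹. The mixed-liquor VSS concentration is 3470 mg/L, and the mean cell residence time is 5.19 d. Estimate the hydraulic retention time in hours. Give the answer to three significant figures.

Steady-state biomass mass balance: V·X·(1 + k_d·θ_c) = Y·Q·(S₀ − S)·θ_c, so V = 0.675 × 20900 × (833 − 16.1) × 5.19 / [3470 × (1 + 0.0652 × 5.19)] = 5.98×10^7 / 4644 = 12879 m³.
HRT = V/Q = 12879 m³ / 20900 m³·d⁻¹ = 0.6162 d × 24 = 14.79 h.

τ ≈ 14.8 h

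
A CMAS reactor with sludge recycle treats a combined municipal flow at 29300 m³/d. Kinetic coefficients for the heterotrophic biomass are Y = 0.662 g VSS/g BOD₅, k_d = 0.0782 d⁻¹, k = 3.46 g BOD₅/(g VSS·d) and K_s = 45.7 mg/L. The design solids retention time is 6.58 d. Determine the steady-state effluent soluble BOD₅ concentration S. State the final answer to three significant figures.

S ≈ 5.11 mg/L

For a completely mixed reactor with recycle the Lawrence–McCarty relation gives S = K_s·(1 + k_d·θ_c) / [θ_c·(Y·k − k_d) − 1] = 45.7 × (1 + 0.0782 × 6.58) / [6.58 × (0.662 × 3.46 − 0.0782) − 1] = 69.22 / 13.56 = 5.105 mg/L.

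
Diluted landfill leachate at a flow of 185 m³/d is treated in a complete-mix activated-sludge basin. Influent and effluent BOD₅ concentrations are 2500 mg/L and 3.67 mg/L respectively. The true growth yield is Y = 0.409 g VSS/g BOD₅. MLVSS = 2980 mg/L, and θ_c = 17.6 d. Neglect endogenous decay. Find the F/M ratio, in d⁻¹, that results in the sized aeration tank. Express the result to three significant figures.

F/M ≈ 0.139 d⁻¹

With k_d = 0 the design equation reduces to V = Y Q (S₀−S) θ_c / X = 0.409 × 185 × (2500 − 3.67) × 17.6 / 2980 = 1116 m³.
F/M = Q·S₀ / (V·X) = 185 × 2500 / (1116 × 2980) = 0.1391 g BOD₅·(g VSS·d)⁻¹.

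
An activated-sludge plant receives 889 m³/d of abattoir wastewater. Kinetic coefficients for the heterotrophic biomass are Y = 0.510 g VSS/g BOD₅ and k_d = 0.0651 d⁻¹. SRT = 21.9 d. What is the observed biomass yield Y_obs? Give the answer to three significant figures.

The observed yield is Y_obs = Y/(1 + k_d·θ_c) = 0.510 / (1 + 0.0651 × 21.9) = 0.510 / 2.426 = 0.2102 g VSS per g BOD₅ removed.

Y_obs ≈ 0.210 g VSS/g BOD₅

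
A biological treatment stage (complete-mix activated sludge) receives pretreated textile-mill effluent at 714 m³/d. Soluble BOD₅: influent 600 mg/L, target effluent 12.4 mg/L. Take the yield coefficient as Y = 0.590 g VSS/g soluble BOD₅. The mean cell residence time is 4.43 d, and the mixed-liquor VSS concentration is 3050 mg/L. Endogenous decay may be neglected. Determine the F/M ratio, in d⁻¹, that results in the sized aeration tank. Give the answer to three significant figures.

F/M ≈ 0.391 d⁻¹

Biomass mass balance (decay neglected): V·X = Y·Q·(S₀ − S)·θ_c, so V = 0.590 × 714 × (600 − 12.4) × 4.43 / 3050 = 359.5 m³.
Food-to-microorganism ratio F/M = Q S₀ / (V X) = 714 × 600 / (359.5 × 3050) = 0.3907 d⁻¹.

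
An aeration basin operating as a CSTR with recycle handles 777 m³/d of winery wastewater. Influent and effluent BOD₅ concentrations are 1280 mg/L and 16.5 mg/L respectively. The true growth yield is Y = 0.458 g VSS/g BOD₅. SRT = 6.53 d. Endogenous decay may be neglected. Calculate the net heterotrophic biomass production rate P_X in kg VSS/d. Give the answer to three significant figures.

P_X ≈ 450 kg VSS/d

No decay correction is needed, so Y_obs = Y = 0.458.
ΔS = 1280 − 16.5 = 1264 mg/L, so the substrate removal rate is 777 × 1264/1000 = 981.7 kg BOD₅/d.
Biomass produced: P_X = Y_obs·Q·ΔS = 0.4580 × 981.7 ≈ 449.6 kg VSS/d.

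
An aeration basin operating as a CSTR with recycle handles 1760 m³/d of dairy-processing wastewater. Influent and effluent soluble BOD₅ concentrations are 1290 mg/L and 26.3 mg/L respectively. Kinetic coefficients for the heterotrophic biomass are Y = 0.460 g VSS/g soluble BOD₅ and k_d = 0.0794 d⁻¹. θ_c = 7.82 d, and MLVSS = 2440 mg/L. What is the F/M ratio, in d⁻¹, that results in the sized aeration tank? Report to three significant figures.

From the SRT design equation V = Y Q (S₀−S) θ_c / [X (1 + k_d θ_c)] = 0.460 × 1760 × (1290 − 26.3) × 7.82 / [2440 × (1 + 0.0794 × 7.82)] = 8×10^6 / 3955 = 2023 m³.
Food-to-microorganism ratio F/M = Q S₀ / (V X) = 1760 × 1290 / (2023 × 2440) = 0.4600 d⁻¹.

F/M ≈ 0.460 d⁻¹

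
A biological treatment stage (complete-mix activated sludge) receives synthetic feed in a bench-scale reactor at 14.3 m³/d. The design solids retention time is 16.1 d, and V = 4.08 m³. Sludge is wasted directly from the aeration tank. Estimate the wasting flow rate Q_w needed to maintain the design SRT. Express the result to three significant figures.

With mixed-liquor wasting, θ_c = V/Q_w, so Q_w = V/θ_c = 4.080/16.1 = 0.2534 m³/d.

Q_w ≈ 0.253 m³/d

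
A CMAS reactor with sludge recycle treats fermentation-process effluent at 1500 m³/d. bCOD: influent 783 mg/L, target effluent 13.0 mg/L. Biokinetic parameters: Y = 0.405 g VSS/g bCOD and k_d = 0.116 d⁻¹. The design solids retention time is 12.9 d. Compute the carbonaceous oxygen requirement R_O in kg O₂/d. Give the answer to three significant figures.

R_O ≈ 889 kg O₂/d

Observed yield with endogenous decay: Y_obs = Y / (1 + k_d·θ_c) = 0.405 / (1 + 0.116 × 12.9) = 0.405 / 2.496 = 0.1622 g VSS/g bCOD.
Substrate removed = Q·(S₀ − S) = 1500 m³/d × (783 − 13.0) g/m³ = 1.16×10^6 g/d = 1155 kg/d.
P_X = Y_obs·Q·(S₀ − S) = 0.1622 × 1155 = 187.4 kg VSS/d.
R_O = Q·(S₀ − S) − 1.42·P_X = 1155 − 1.42 × 187.4 = 888.9 kg O₂/d.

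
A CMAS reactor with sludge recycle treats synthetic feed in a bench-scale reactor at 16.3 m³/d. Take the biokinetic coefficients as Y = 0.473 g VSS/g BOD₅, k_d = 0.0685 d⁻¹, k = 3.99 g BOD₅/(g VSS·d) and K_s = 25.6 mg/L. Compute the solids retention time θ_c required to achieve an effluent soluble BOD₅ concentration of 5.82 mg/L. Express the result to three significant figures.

θ_c ≈ 3.56 d

From 1/θ_c = Y·k·S/(K_s + S) − k_d: Y·k·S/(K_s+S) = 0.473 × 3.99 × 5.82 / (25.6 + 5.82) = 0.3496 d⁻¹.
1/θ_c = 0.3496 − 0.0685 = 0.2811 d⁻¹, so θ_c = 3.558 d.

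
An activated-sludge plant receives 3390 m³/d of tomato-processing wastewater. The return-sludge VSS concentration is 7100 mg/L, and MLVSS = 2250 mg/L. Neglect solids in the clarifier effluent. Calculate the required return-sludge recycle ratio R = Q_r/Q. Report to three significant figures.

Solids balance on the clarifier gives (1+R)X = R·X_r, so R = X/(X_r − X) = 2250 / (7100 − 2250) = 0.4639.

R ≈ 0.464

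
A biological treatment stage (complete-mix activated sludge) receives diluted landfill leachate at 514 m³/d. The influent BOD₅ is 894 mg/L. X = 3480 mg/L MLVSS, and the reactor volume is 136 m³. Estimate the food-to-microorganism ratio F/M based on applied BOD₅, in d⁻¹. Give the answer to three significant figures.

Food-to-microorganism ratio F/M = Q S₀ / (V X) = 514 × 894 / (136.0 × 3480) = 0.9709 d⁻¹.

F/M ≈ 0.971 d⁻¹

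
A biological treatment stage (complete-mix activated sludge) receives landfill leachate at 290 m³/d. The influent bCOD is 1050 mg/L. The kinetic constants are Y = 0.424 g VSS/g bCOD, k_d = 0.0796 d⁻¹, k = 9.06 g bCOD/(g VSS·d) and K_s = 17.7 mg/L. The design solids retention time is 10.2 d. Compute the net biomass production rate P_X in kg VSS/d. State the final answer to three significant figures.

P_X ≈ 71.2 kg VSS/d

For a completely mixed reactor with recycle the Lawrence–McCarty relation gives S = K_s·(1 + k_d·θ_c) / [θ_c·(Y·k − k_d) − 1] = 17.7 × (1 + 0.0796 × 10.2) / [10.2 × (0.424 × 9.06 − 0.0796) − 1] = 32.07 / 37.37 = 0.8582 mg/L.
Y_obs = Y / (1 + k_d θ_c) = 0.424 / (1 + 0.0796 × 10.2) = 0.424 / 1.812 = 0.2340.
Substrate removed = Q·(S₀ − S) = 290 m³/d × (1050 − 0.858) g/m³ = 3.04×10^5 g/d = 304.3 kg/d.
Biomass produced: P_X = Y_obs·Q·ΔS = 0.2340 × 304.3 ≈ 71.20 kg VSS/d.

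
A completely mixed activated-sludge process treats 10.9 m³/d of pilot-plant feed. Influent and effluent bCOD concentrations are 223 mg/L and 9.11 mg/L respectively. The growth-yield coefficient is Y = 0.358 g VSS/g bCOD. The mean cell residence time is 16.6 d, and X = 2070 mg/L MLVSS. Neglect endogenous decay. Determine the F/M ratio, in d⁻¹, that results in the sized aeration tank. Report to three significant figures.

With k_d = 0 the design equation reduces to V = Y Q (S₀−S) θ_c / X = 0.358 × 10.9 × (223 − 9.11) × 16.6 / 2070 = 6.693 m³.
F/M = Q·S₀ / (V·X) = 10.9 × 223 / (6.693 × 2070) = 0.1754 g bCOD·(g VSS·d)⁻¹.

F/M ≈ 0.175 d⁻¹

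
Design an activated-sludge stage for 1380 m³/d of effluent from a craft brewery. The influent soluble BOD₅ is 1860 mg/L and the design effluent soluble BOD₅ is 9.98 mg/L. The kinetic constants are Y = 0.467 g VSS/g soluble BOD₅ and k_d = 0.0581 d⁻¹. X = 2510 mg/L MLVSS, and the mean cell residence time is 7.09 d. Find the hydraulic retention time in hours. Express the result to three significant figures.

Rearranging the biomass balance for a CMAS with decay, V = Y·Q·ΔS·θ_c / [X·(1+k_d θ_c)] = 0.467 × 1380 × (1860 − 9.98) × 7.09 / [2510 × (1 + 0.0581 × 7.09)] = 8.45×10^6 / 3544 = 2385 m³.
τ = V/Q = 2385/1380 = 1.728 d, or 41.48 h.

τ ≈ 41.5 h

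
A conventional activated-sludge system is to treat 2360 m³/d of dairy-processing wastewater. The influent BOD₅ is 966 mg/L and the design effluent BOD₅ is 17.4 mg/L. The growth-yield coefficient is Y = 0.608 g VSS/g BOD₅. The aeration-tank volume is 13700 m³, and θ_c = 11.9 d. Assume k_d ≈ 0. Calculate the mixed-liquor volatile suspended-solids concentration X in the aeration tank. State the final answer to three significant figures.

X ≈ 1180 mg/L

From V·X = Y·Q·(S₀ − S)·θ_c (decay neglected): X = 0.608 × 2360 × (966 − 17.4) × 11.9 / 13700 = 1182 mg/L.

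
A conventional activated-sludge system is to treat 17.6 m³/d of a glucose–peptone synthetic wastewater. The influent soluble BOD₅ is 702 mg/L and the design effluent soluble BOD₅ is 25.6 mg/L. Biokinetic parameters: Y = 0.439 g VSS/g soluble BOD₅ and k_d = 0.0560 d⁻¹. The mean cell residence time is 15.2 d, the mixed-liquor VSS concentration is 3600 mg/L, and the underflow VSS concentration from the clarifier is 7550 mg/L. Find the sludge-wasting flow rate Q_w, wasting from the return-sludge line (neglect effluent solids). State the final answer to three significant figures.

Q_w ≈ 0.374 m³/d

From the SRT design equation V = Y Q (S₀−S) θ_c / [X (1 + k_d θ_c)] = 0.439 × 17.6 × (702 − 25.6) × 15.2 / [3600 × (1 + 0.0560 × 15.2)] = 7.94×10^4 / 6664 = 11.92 m³.
θ_c = V·X/(Q_w·X_r) when wasting from the recycle, so Q_w = V·X/(θ_c·X_r) = 11.92 × 3600 / (15.2 × 7550) = 0.3739 m³/d.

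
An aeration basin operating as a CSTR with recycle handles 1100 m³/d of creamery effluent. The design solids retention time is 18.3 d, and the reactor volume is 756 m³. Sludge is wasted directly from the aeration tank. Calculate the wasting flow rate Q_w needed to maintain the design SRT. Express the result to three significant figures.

With mixed-liquor wasting, θ_c = V/Q_w, so Q_w = V/θ_c = 756.0/18.3 = 41.31 m³/d.

Q_w ≈ 41.3 m³/d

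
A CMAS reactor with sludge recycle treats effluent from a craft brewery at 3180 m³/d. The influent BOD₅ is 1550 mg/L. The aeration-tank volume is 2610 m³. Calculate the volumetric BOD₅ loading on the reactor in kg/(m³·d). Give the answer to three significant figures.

L_v = Q S₀ / V = 3180 × 1550 × 10⁻³ / 2610 = 1.889 kg/(m³·d).

L_v ≈ 1.89 kg BOD₅/(m³·d)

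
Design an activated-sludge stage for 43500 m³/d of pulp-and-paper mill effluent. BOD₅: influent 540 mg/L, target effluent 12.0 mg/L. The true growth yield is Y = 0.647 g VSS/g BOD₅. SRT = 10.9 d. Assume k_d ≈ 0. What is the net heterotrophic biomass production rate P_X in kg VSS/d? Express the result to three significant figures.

P_X ≈ 14900 kg VSS/d

Since k_d ≈ 0, Y_obs = Y = 0.647 g VSS/g BOD₅.
ΔS = 540 − 12.0 = 528.0 mg/L, so the substrate removal rate is 43500 × 528.0/1000 = 22968 kg BOD₅/d.
P_X = Y_obs · Q(S₀ − S) = 0.6470 × 22968 = 14860 kg VSS/d.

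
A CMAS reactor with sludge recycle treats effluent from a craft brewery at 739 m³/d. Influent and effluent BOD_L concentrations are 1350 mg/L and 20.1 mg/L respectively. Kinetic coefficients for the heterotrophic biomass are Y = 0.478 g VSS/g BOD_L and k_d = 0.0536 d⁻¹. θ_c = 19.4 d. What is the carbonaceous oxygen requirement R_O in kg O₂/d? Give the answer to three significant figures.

Correct the yield for decay: Y_obs = Y/(1 + k_d θ_c) = 0.478 / (1 + 0.0536 × 19.4) = 0.478 / 2.040 = 0.2343.
Q·(S₀ − S) = 739 × (1350 − 20.1) × 10⁻³ = 982.8 kg/d removed.
Biomass synthesised: P_X = Y_obs × 982.8 = 230.3 kg VSS/d.
R_O = Q·ΔS − 1.42 P_X = 982.8 − 327.0 = 655.8 kg O₂/d.

R_O ≈ 656 kg O₂/d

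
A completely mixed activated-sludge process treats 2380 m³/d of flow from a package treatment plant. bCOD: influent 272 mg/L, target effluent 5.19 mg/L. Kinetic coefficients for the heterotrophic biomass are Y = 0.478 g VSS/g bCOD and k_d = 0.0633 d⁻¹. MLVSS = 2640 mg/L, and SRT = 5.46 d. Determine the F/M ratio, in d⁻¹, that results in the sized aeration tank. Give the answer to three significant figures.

Steady-state biomass mass balance: V·X·(1 + k_d·θ_c) = Y·Q·(S₀ − S)·θ_c, so V = 0.478 × 2380 × (272 − 5.19) × 5.46 / [2640 × (1 + 0.0633 × 5.46)] = 1.66×10^6 / 3552 = 466.5 m³.
Food-to-microorganism ratio F/M = Q S₀ / (V X) = 2380 × 272 / (466.5 × 2640) = 0.5256 d⁻¹.

F/M ≈ 0.526 d⁻¹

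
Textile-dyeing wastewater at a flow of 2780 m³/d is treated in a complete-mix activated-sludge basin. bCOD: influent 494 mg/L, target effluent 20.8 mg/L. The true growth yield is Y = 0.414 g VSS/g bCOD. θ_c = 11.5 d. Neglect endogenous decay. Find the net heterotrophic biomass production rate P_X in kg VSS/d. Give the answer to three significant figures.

No decay correction is needed, so Y_obs = Y = 0.414.
ΔS = 494 − 20.8 = 473.2 mg/L, so the substrate removal rate is 2780 × 473.2/1000 = 1315 kg bCOD/d.
P_X = Y_obs · Q(S₀ − S) = 0.4140 × 1315 = 544.6 kg VSS/d.

P_X ≈ 545 kg VSS/d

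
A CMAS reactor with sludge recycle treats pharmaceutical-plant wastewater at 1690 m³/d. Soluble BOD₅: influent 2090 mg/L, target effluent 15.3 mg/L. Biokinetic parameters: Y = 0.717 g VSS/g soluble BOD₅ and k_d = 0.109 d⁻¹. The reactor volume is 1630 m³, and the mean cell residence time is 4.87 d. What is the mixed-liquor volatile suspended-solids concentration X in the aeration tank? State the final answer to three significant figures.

Solving the biomass balance for X: X = Y Q (S₀−S) θ_c / [V (1+k_d θ_c)] = 0.717 × 1690 × (2090 − 15.3) × 4.87 / [1630 × (1 + 0.109 × 4.87)] = 4907 mg/L.

X ≈ 4910 mg/L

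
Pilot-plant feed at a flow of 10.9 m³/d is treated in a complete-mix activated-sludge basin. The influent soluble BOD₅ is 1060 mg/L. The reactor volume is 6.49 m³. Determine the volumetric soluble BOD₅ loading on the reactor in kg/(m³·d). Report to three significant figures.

Volumetric loading L_v = Q·S₀ / V = 10.9 × 1060 g/m³ / 6.490 m³ = 1780 g/(m³·d) = 1.780 kg soluble BOD₅/(m³·d).

L_v ≈ 1.78 kg soluble BOD₅/(m³·d)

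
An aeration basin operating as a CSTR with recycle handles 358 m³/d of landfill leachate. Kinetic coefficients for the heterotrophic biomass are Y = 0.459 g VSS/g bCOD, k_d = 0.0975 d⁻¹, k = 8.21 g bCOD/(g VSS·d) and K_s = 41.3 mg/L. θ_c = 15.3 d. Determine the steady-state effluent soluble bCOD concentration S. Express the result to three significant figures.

S ≈ 1.87 mg/L

For a completely mixed reactor with recycle the Lawrence–McCarty relation gives S = K_s·(1 + k_d·θ_c) / [θ_c·(Y·k − k_d) − 1] = 41.3 × (1 + 0.0975 × 15.3) / [15.3 × (0.459 × 8.21 − 0.0975) − 1] = 102.9 / 55.16 = 1.865 mg/L.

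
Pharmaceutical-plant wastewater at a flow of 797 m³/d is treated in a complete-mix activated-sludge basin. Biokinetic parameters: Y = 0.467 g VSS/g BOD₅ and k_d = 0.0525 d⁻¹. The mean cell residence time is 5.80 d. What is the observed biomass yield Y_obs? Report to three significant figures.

Y_obs ≈ 0.358 g VSS/g BOD₅

Correct the yield for decay: Y_obs = Y/(1 + k_d θ_c) = 0.467 / (1 + 0.0525 × 5.80) = 0.467 / 1.304 = 0.3580.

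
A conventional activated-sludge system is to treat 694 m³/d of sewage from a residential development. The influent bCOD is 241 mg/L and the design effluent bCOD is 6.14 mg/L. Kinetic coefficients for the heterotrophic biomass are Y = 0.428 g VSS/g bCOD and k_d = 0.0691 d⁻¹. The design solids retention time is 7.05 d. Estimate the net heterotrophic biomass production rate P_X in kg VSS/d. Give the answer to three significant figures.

Y_obs = Y / (1 + k_d θ_c) = 0.428 / (1 + 0.0691 × 7.05) = 0.428 / 1.487 = 0.2878.
ΔS = 241 − 6.14 = 234.9 mg/L, so the substrate removal rate is 694 × 234.9/1000 = 163.0 kg bCOD/d.
Net biomass production P_X = Y_obs × Q·(S₀ − S) = 0.2878 × 163.0 = 46.91 kg VSS/d.

P_X ≈ 46.9 kg VSS/d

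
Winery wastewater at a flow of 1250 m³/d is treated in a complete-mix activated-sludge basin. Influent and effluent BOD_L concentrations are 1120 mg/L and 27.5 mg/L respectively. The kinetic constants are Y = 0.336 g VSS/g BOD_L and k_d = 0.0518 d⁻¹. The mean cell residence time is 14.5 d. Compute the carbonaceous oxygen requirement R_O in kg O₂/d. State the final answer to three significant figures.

The observed yield is Y_obs = Y/(1 + k_d·θ_c) = 0.336 / (1 + 0.0518 × 14.5) = 0.336 / 1.751 = 0.1919 g VSS per g BOD_L removed.
Q·(S₀ − S) = 1250 × (1120 − 27.5) × 10⁻³ = 1366 kg/d removed.
P_X = Y_obs·Q·(S₀ − S) = 0.1919 × 1366 = 262.0 kg VSS/d.
Carbonaceous O₂ demand = substrate oxidised − cell-mass equivalent = 1366 − 1.42 × 262.0 = 993.5 kg O₂/d.

R_O ≈ 994 kg O₂/d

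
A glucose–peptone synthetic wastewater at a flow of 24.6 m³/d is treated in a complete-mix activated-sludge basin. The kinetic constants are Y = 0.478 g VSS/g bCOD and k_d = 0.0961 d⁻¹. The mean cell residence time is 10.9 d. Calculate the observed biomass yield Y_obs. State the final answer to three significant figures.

Y_obs = Y / (1 + k_d θ_c) = 0.478 / (1 + 0.0961 × 10.9) = 0.478 / 2.047 = 0.2335.

Y_obs ≈ 0.233 g VSS/g bCOD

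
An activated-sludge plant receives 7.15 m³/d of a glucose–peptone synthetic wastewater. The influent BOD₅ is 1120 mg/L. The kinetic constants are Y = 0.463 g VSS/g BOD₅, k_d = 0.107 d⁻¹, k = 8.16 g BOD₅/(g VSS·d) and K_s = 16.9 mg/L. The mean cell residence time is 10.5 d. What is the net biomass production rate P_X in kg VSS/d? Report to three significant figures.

For a completely mixed reactor with recycle the Lawrence–McCarty relation gives S = K_s·(1 + k_d·θ_c) / [θ_c·(Y·k − k_d) − 1] = 16.9 × (1 + 0.107 × 10.5) / [10.5 × (0.463 × 8.16 − 0.107) − 1] = 35.89 / 37.55 = 0.9558 mg/L.
Observed yield with endogenous decay: Y_obs = Y / (1 + k_d·θ_c) = 0.463 / (1 + 0.107 × 10.5) = 0.463 / 2.123 = 0.2180 g VSS/g BOD₅.
Q·(S₀ − S) = 7.15 × (1120 − 0.956) × 10⁻³ = 8.001 kg/d removed.
So the net sludge growth is P_X = 0.2180 × 8.001 = 1.745 kg VSS/d.

P_X ≈ 1.74 kg VSS/d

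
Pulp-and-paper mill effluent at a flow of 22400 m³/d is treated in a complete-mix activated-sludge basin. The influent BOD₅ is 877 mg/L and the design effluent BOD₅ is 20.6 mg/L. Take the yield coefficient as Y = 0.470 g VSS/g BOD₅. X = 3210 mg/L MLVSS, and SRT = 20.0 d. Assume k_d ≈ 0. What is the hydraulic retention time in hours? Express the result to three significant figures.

With k_d = 0 the design equation reduces to V = Y Q (S₀−S) θ_c / X = 0.470 × 22400 × (877 − 20.6) × 20.0 / 3210 = 56176 m³.
τ = V/Q = 56176/22400 = 2.508 d, or 60.19 h.

τ ≈ 60.2 h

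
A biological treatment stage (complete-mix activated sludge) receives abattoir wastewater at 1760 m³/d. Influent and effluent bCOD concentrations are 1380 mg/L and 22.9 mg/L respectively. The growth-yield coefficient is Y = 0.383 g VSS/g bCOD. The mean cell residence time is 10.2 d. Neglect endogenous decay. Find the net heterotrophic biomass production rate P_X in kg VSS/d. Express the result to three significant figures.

P_X ≈ 915 kg VSS/d

With endogenous decay neglected, the observed yield equals the true yield: Y_obs = Y = 0.383 g VSS/g bCOD.
Substrate removed = Q·(S₀ − S) = 1760 m³/d × (1380 − 22.9) g/m³ = 2.39×10^6 g/d = 2388 kg/d.
Net biomass production P_X = Y_obs × Q·(S₀ − S) = 0.3830 × 2388 = 914.8 kg VSS/d.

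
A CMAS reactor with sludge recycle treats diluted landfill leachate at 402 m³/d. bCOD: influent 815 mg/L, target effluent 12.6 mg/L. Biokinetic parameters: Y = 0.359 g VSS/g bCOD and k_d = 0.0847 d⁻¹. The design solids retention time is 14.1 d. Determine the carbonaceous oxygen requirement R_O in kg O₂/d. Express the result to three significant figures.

The observed yield is Y_obs = Y/(1 + k_d·θ_c) = 0.359 / (1 + 0.0847 × 14.1) = 0.359 / 2.194 = 0.1636 g VSS per g bCOD removed.
Substrate removed = Q·(S₀ − S) = 402 m³/d × (815 − 12.6) g/m³ = 3.23×10^5 g/d = 322.6 kg/d.
Biomass synthesised: P_X = Y_obs × 322.6 = 52.77 kg VSS/d.
Carbonaceous O₂ demand = substrate oxidised − cell-mass equivalent = 322.6 − 1.42 × 52.77 = 247.6 kg O₂/d.

R_O ≈ 248 kg O₂/d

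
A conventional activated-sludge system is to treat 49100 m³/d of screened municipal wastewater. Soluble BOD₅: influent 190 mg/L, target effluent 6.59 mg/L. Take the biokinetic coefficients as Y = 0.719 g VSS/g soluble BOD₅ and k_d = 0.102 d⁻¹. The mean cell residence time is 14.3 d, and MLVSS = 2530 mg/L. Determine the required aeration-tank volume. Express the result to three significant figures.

V ≈ 14900 m³

From the SRT design equation V = Y Q (S₀−S) θ_c / [X (1 + k_d θ_c)] = 0.719 × 49100 × (190 − 6.59) × 14.3 / [2530 × (1 + 0.102 × 14.3)] = 9.26×10^7 / 6220 = 14885 m³.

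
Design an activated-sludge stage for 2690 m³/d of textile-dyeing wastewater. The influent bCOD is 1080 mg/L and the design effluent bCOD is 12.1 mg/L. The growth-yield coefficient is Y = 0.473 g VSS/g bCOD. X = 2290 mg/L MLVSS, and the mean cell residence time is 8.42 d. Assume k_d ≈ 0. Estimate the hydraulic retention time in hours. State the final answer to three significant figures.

V·X = Y·Q·ΔS·θ_c gives V = 0.473 × 2690 × (1080 − 12.1) × 8.42 / 2290 = 4996 m³.
τ = V/Q = 4996/2690 = 1.857 d, or 44.57 h.

τ ≈ 44.6 h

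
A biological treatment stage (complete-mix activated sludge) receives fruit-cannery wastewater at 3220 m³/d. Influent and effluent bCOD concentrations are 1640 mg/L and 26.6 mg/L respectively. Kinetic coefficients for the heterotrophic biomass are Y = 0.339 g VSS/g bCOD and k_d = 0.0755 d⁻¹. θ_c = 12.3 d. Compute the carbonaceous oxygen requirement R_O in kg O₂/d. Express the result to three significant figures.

R_O ≈ 3900 kg O₂/d

The observed yield is Y_obs = Y/(1 + k_d·θ_c) = 0.339 / (1 + 0.0755 × 12.3) = 0.339 / 1.929 = 0.1758 g VSS per g bCOD removed.
ΔS = 1640 − 26.6 = 1613 mg/L, so the substrate removal rate is 3220 × 1613/1000 = 5195 kg bCOD/d.
P_X = Y_obs·Q·(S₀ − S) = 0.1758 × 5195 = 913.2 kg VSS/d.
R_O = Q·ΔS − 1.42 P_X = 5195 − 1297 = 3898 kg O₂/d.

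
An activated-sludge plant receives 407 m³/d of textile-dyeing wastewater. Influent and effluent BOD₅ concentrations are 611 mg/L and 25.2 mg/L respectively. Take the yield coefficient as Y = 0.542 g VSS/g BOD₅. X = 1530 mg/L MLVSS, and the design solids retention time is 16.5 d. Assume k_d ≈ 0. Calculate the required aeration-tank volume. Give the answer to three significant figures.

V ≈ 1390 m³

V·X = Y·Q·ΔS·θ_c gives V = 0.542 × 407 × (611 − 25.2) × 16.5 / 1530 = 1394 m³.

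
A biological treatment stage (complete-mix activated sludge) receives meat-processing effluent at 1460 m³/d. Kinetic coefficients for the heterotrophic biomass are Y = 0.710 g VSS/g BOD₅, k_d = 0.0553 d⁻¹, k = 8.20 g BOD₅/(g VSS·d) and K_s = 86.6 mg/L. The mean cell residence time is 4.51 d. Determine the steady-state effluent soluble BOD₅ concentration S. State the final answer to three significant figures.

S ≈ 4.33 mg/L

From the Monod/SRT balance for a CMAS, S = K_s·(1+k_d θ_c)/[θ_c·(Y k − k_d) − 1] = 86.6 × (1 + 0.0553 × 4.51) / [4.51 × (0.710 × 8.20 − 0.0553) − 1] = 108.2 / 25.01 = 4.327 mg/L.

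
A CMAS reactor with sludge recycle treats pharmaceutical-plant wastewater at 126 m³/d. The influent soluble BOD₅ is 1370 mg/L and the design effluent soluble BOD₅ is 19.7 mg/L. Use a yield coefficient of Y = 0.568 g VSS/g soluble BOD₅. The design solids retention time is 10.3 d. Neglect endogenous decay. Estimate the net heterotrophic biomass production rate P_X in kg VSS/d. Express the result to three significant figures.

P_X ≈ 96.6 kg VSS/d

No decay correction is needed, so Y_obs = Y = 0.568.
ΔS = 1370 − 19.7 = 1350 mg/L, so the substrate removal rate is 126 × 1350/1000 = 170.1 kg soluble BOD₅/d.
So the net sludge growth is P_X = 0.5680 × 170.1 = 96.64 kg VSS/d.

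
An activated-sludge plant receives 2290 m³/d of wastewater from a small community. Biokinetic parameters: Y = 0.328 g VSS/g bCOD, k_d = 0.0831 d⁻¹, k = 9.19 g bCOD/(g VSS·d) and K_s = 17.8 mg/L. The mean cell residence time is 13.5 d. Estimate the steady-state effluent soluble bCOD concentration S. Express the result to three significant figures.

For a completely mixed reactor with recycle the Lawrence–McCarty relation gives S = K_s·(1 + k_d·θ_c) / [θ_c·(Y·k − k_d) − 1] = 17.8 × (1 + 0.0831 × 13.5) / [13.5 × (0.328 × 9.19 − 0.0831) − 1] = 37.77 / 38.57 = 0.9792 mg/L.

S ≈ 0.979 mg/L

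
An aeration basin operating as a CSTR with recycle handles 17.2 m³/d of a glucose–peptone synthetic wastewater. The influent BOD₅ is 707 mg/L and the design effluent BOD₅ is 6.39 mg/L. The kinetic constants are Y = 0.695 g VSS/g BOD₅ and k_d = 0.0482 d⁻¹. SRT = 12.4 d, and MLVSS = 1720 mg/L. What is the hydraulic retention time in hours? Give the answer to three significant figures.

τ ≈ 52.7 h

From the SRT design equation V = Y Q (S₀−S) θ_c / [X (1 + k_d θ_c)] = 0.695 × 17.2 × (707 − 6.39) × 12.4 / [1720 × (1 + 0.0482 × 12.4)] = 1.04×10^5 / 2748 = 37.79 m³.
Hydraulic retention time τ = V/Q = 37.79 / 17.2 = 2.197 d = 52.73 h.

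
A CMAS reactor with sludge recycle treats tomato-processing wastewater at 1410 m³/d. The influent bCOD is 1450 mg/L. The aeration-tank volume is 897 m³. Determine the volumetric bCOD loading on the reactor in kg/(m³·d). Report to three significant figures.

Volumetric loading L_v = Q·S₀ / V = 1410 × 1450 g/m³ / 897.0 m³ = 2279 g/(m³·d) = 2.279 kg bCOD/(m³·d).

L_v ≈ 2.28 kg bCOD/(m³·d)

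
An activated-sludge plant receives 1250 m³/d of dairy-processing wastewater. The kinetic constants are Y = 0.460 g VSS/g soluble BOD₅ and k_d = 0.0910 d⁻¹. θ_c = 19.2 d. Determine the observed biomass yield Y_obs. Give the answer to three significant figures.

Y_obs = Y / (1 + k_d θ_c) = 0.460 / (1 + 0.0910 × 19.2) = 0.460 / 2.747 = 0.1674.

Y_obs ≈ 0.167 g VSS/g soluble BOD₅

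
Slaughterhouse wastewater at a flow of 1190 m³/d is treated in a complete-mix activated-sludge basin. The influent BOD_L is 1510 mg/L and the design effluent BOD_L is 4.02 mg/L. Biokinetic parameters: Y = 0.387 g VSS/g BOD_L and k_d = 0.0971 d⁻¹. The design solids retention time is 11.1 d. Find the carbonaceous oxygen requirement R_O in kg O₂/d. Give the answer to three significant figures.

R_O ≈ 1320 kg O₂/d

Y_obs = Y / (1 + k_d θ_c) = 0.387 / (1 + 0.0971 × 11.1) = 0.387 / 2.078 = 0.1863.
ΔS = 1510 − 4.02 = 1506 mg/L, so the substrate removal rate is 1190 × 1506/1000 = 1792 kg BOD_L/d.
Net sludge production P_X = 0.1863 × 1792 = 333.8 kg VSS/d.
R_O = Q·(S₀ − S) − 1.42·P_X = 1792 − 1.42 × 333.8 = 1318 kg O₂/d.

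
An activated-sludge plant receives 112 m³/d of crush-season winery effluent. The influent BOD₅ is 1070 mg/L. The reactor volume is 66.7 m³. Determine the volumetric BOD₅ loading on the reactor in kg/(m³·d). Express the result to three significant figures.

Applied BOD₅ load per unit volume = Q·S₀/V = (112 × 1070/1000)/66.70 = 1.797 kg BOD₅·m⁻³·d⁻¹.

L_v ≈ 1.80 kg BOD₅/(m³·d)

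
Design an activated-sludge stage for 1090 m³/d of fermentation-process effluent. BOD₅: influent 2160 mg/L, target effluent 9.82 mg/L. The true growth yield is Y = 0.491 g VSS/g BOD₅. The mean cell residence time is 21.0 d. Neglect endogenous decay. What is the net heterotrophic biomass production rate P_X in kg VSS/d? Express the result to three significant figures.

P_X ≈ 1150 kg VSS/d

With endogenous decay neglected, the observed yield equals the true yield: Y_obs = Y = 0.491 g VSS/g BOD₅.
Substrate removed = Q·(S₀ − S) = 1090 m³/d × (2160 − 9.82) g/m³ = 2.34×10^6 g/d = 2344 kg/d.
P_X = Y_obs · Q(S₀ − S) = 0.4910 × 2344 = 1151 kg VSS/d.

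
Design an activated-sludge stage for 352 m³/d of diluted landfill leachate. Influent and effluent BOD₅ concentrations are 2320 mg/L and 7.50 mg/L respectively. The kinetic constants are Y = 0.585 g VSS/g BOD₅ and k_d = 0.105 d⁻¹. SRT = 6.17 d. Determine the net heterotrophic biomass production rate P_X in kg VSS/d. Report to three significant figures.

P_X ≈ 289 kg VSS/d

The observed yield is Y_obs = Y/(1 + k_d·θ_c) = 0.585 / (1 + 0.105 × 6.17) = 0.585 / 1.648 = 0.3550 g VSS per g BOD₅ removed.
ΔS = 2320 − 7.50 = 2312 mg/L, so the substrate removal rate is 352 × 2312/1000 = 814.0 kg BOD₅/d.
P_X = Y_obs · Q(S₀ − S) = 0.3550 × 814.0 = 289.0 kg VSS/d.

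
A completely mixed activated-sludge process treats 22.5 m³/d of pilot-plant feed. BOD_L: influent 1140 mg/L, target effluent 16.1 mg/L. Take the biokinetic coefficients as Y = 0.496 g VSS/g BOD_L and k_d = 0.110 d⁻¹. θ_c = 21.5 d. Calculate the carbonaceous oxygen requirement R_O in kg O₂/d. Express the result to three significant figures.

R_O ≈ 20.0 kg O₂/d

Observed yield with endogenous decay: Y_obs = Y / (1 + k_d·θ_c) = 0.496 / (1 + 0.110 × 21.5) = 0.496 / 3.365 = 0.1474 g VSS/g BOD_L.
Substrate removed = Q·(S₀ − S) = 22.5 m³/d × (1140 − 16.1) g/m³ = 2.53×10^4 g/d = 25.29 kg/d.
Biomass synthesised: P_X = Y_obs × 25.29 = 3.727 kg VSS/d.
Carbonaceous O₂ demand = substrate oxidised − cell-mass equivalent = 25.29 − 1.42 × 3.727 = 19.99 kg O₂/d.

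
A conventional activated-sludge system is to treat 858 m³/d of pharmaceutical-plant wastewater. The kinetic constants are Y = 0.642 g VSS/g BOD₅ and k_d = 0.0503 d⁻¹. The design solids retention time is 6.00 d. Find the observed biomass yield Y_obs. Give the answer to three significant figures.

Y_obs ≈ 0.493 g VSS/g BOD₅

Correct the yield for decay: Y_obs = Y/(1 + k_d θ_c) = 0.642 / (1 + 0.0503 × 6.00) = 0.642 / 1.302 = 0.4932.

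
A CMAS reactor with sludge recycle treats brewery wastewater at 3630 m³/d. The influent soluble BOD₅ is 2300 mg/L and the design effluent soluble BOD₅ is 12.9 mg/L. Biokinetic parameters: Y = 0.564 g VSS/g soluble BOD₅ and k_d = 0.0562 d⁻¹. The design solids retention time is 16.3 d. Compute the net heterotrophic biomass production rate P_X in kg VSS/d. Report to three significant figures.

P_X ≈ 2440 kg VSS/d

Correct the yield for decay: Y_obs = Y/(1 + k_d θ_c) = 0.564 / (1 + 0.0562 × 16.3) = 0.564 / 1.916 = 0.2944.
ΔS = 2300 − 12.9 = 2287 mg/L, so the substrate removal rate is 3630 × 2287/1000 = 8302 kg soluble BOD₅/d.
Biomass produced: P_X = Y_obs·Q·ΔS = 0.2944 × 8302 ≈ 2444 kg VSS/d.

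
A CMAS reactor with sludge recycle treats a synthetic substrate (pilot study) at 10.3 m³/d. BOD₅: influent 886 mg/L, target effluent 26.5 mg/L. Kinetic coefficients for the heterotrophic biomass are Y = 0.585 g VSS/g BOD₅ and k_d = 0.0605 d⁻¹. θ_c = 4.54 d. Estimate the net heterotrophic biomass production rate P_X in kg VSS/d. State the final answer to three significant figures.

Correct the yield for decay: Y_obs = Y/(1 + k_d θ_c) = 0.585 / (1 + 0.0605 × 4.54) = 0.585 / 1.275 = 0.4589.
Q·(S₀ − S) = 10.3 × (886 − 26.5) × 10⁻³ = 8.853 kg/d removed.
So the net sludge growth is P_X = 0.4589 × 8.853 = 4.063 kg VSS/d.

P_X ≈ 4.06 kg VSS/d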